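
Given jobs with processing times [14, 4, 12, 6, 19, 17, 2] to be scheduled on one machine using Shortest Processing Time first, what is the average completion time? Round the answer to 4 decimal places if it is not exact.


Sort jobs by processing time (SPT order): [2, 4, 6, 12, 14, 17, 19]
Compute completion times sequentially:
  Job 1: processing = 2, completes at 2
  Job 2: processing = 4, completes at 6
  Job 3: processing = 6, completes at 12
  Job 4: processing = 12, completes at 24
  Job 5: processing = 14, completes at 38
  Job 6: processing = 17, completes at 55
  Job 7: processing = 19, completes at 74
Sum of completion times = 211
Average completion time = 211/7 = 30.1429

30.1429


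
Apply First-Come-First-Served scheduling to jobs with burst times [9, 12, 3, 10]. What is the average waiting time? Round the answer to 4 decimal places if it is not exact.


FCFS order (as given): [9, 12, 3, 10]
Waiting times:
  Job 1: wait = 0
  Job 2: wait = 9
  Job 3: wait = 21
  Job 4: wait = 24
Sum of waiting times = 54
Average waiting time = 54/4 = 13.5

13.5


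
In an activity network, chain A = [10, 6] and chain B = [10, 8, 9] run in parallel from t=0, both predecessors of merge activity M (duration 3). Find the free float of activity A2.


ES(A2) = sum of predecessors on chain A = 10
EF(A2) = ES + duration = 10 + 6 = 16
Successor of A2 is M. ES(M) = max(sum(A), sum(B)) = max(16, 27) = 27
Free float = ES(successor) - EF(current) = 27 - 16 = 11

11


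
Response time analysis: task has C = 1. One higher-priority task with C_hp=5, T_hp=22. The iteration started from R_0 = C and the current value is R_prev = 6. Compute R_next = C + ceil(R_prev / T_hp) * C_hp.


R_next = C + ceil(R_prev / T_hp) * C_hp
ceil(6 / 22) = ceil(0.2727) = 1
Interference = 1 * 5 = 5
R_next = 1 + 5 = 6
R_next = R_prev, so the iteration has converged (response time = 6).

6


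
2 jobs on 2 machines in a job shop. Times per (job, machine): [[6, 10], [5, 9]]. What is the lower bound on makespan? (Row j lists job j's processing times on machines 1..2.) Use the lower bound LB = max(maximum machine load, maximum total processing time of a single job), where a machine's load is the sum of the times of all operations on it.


Machine loads:
  Machine 1: 6 + 5 = 11
  Machine 2: 10 + 9 = 19
Max machine load = 19
Job totals:
  Job 1: 16
  Job 2: 14
Max job total = 16
Lower bound = max(19, 16) = 19

19


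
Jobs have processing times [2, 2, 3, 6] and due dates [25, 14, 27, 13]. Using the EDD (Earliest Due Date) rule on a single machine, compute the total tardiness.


Sort by due date (EDD order): [(6, 13), (2, 14), (2, 25), (3, 27)]
Compute completion times and tardiness:
  Job 1: p=6, d=13, C=6, tardiness=max(0,6-13)=0
  Job 2: p=2, d=14, C=8, tardiness=max(0,8-14)=0
  Job 3: p=2, d=25, C=10, tardiness=max(0,10-25)=0
  Job 4: p=3, d=27, C=13, tardiness=max(0,13-27)=0
Total tardiness = 0

0


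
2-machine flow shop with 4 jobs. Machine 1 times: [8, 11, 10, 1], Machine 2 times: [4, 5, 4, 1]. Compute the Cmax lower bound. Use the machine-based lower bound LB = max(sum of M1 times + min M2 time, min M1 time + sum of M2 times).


LB1 = sum(M1 times) + min(M2 times) = 30 + 1 = 31
LB2 = min(M1 times) + sum(M2 times) = 1 + 14 = 15
Lower bound = max(LB1, LB2) = max(31, 15) = 31

31


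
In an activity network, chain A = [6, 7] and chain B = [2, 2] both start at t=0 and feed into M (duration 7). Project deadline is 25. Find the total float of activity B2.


Forward pass: ES(B2) = sum of predecessors on chain B = 2
EF = ES + duration = 2 + 2 = 4
Backward pass: LF(M) = deadline = 25; LS(M) = 25 - 7 = 18
LF(B2) = LS(M) - sum(successors on chain B) = 18 - 0 = 18
LS = LF - duration = 18 - 2 = 16
Total float = LS - ES = 16 - 2 = 14

14


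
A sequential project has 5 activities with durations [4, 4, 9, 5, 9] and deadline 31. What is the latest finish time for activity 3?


LF(activity 3) = deadline - sum of successor durations
Successors: activities 4 through 5 with durations [5, 9]
Sum of successor durations = 14
LF = 31 - 14 = 17

17


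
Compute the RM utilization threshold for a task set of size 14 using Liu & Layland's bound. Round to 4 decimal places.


Compute 2^(1/14) = 1.0507566387
Subtract 1: 1.0507566387 - 1 = 0.0507566387
Multiply by n: 14 * 0.0507566387 = 0.7105929418
Round to 4 dp: 0.7106

0.7106


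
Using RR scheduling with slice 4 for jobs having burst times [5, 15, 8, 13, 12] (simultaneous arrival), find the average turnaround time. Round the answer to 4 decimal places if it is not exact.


Time quantum = 4
Execution trace:
  J1 runs 4 units, time = 4
  J2 runs 4 units, time = 8
  J3 runs 4 units, time = 12
  J4 runs 4 units, time = 16
  J5 runs 4 units, time = 20
  J1 runs 1 units, time = 21
  J2 runs 4 units, time = 25
  J3 runs 4 units, time = 29
  J4 runs 4 units, time = 33
  J5 runs 4 units, time = 37
  J2 runs 4 units, time = 41
  J4 runs 4 units, time = 45
  J5 runs 4 units, time = 49
  J2 runs 3 units, time = 52
  J4 runs 1 units, time = 53
Finish times: [21, 52, 29, 53, 49]
Average turnaround = 204/5 = 40.8

40.8


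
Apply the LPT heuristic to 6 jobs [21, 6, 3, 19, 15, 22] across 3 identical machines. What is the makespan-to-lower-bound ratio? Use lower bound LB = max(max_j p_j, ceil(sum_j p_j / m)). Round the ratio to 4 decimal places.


LPT order: [22, 21, 19, 15, 6, 3]
Machine loads after assignment: [25, 27, 34]
LPT makespan = 34
Lower bound = max(max_job, ceil(total/3)) = max(22, 29) = 29
Ratio = 34 / 29 = 1.1724

1.1724


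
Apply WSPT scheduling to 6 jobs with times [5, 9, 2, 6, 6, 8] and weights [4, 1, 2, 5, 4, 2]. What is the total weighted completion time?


Compute p/w ratios and sort ascending (WSPT): [(2, 2), (6, 5), (5, 4), (6, 4), (8, 2), (9, 1)]
Compute weighted completion times:
  Job (p=2,w=2): C=2, w*C=2*2=4
  Job (p=6,w=5): C=8, w*C=5*8=40
  Job (p=5,w=4): C=13, w*C=4*13=52
  Job (p=6,w=4): C=19, w*C=4*19=76
  Job (p=8,w=2): C=27, w*C=2*27=54
  Job (p=9,w=1): C=36, w*C=1*36=36
Total weighted completion time = 262

262


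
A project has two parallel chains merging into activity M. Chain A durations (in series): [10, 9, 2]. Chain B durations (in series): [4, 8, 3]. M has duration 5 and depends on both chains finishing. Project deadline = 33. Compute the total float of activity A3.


Forward pass: ES(A3) = sum of predecessors on chain A = 19
EF = ES + duration = 19 + 2 = 21
Backward pass: LF(M) = deadline = 33; LS(M) = 33 - 5 = 28
LF(A3) = LS(M) - sum(successors on chain A) = 28 - 0 = 28
LS = LF - duration = 28 - 2 = 26
Total float = LS - ES = 26 - 19 = 7

7


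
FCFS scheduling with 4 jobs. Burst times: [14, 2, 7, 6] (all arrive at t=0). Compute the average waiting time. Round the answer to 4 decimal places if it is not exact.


FCFS order (as given): [14, 2, 7, 6]
Waiting times:
  Job 1: wait = 0
  Job 2: wait = 14
  Job 3: wait = 16
  Job 4: wait = 23
Sum of waiting times = 53
Average waiting time = 53/4 = 13.25

13.25


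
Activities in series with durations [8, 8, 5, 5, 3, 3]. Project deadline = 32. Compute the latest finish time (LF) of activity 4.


LF(activity 4) = deadline - sum of successor durations
Successors: activities 5 through 6 with durations [3, 3]
Sum of successor durations = 6
LF = 32 - 6 = 26

26


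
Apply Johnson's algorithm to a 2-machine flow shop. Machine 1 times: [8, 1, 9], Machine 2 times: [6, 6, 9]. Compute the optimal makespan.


Apply Johnson's rule:
  Group 1 (a <= b): [(2, 1, 6), (3, 9, 9)]
  Group 2 (a > b): [(1, 8, 6)]
Optimal job order: [2, 3, 1]
Schedule:
  Job 2: M1 done at 1, M2 done at 7
  Job 3: M1 done at 10, M2 done at 19
  Job 1: M1 done at 18, M2 done at 25
Makespan = 25

25


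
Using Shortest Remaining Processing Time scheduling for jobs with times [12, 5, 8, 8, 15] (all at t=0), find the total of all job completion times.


Since all jobs arrive at t=0, SRPT equals SPT ordering.
SPT order: [5, 8, 8, 12, 15]
Completion times:
  Job 1: p=5, C=5
  Job 2: p=8, C=13
  Job 3: p=8, C=21
  Job 4: p=12, C=33
  Job 5: p=15, C=48
Total completion time = 5 + 13 + 21 + 33 + 48 = 120

120


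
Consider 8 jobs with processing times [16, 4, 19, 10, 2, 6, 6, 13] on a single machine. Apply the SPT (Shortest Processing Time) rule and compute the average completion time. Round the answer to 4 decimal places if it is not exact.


Sort jobs by processing time (SPT order): [2, 4, 6, 6, 10, 13, 16, 19]
Compute completion times sequentially:
  Job 1: processing = 2, completes at 2
  Job 2: processing = 4, completes at 6
  Job 3: processing = 6, completes at 12
  Job 4: processing = 6, completes at 18
  Job 5: processing = 10, completes at 28
  Job 6: processing = 13, completes at 41
  Job 7: processing = 16, completes at 57
  Job 8: processing = 19, completes at 76
Sum of completion times = 240
Average completion time = 240/8 = 30.0

30.0


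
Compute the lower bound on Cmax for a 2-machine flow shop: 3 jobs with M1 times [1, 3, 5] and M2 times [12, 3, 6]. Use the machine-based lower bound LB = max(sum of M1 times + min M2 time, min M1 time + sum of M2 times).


LB1 = sum(M1 times) + min(M2 times) = 9 + 3 = 12
LB2 = min(M1 times) + sum(M2 times) = 1 + 21 = 22
Lower bound = max(LB1, LB2) = max(12, 22) = 22

22


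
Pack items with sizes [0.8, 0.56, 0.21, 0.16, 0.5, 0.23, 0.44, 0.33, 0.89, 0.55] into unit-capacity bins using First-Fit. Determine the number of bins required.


Place items sequentially using First-Fit:
  Item 0.8 -> new Bin 1
  Item 0.56 -> new Bin 2
  Item 0.21 -> Bin 2 (now 0.77)
  Item 0.16 -> Bin 1 (now 0.96)
  Item 0.5 -> new Bin 3
  Item 0.23 -> Bin 2 (now 1.0)
  Item 0.44 -> Bin 3 (now 0.94)
  Item 0.33 -> new Bin 4
  Item 0.89 -> new Bin 5
  Item 0.55 -> Bin 4 (now 0.88)
Total bins used = 5

5


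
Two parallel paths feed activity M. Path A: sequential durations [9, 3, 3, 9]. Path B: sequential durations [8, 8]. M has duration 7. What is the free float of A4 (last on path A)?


ES(A4) = sum of predecessors on chain A = 15
EF(A4) = ES + duration = 15 + 9 = 24
Successor of A4 is M. ES(M) = max(sum(A), sum(B)) = max(24, 16) = 24
Free float = ES(successor) - EF(current) = 24 - 24 = 0

0


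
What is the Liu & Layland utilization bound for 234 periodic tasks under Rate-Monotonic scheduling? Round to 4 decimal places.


Compute 2^(1/234) = 1.0029665590
Subtract 1: 1.0029665590 - 1 = 0.0029665590
Multiply by n: 234 * 0.0029665590 = 0.6941748060
Round to 4 dp: 0.6942

0.6942


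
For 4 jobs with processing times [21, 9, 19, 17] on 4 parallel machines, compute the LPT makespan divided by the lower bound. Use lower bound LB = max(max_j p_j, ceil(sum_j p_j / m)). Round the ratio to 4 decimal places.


LPT order: [21, 19, 17, 9]
Machine loads after assignment: [21, 19, 17, 9]
LPT makespan = 21
Lower bound = max(max_job, ceil(total/4)) = max(21, 17) = 21
Ratio = 21 / 21 = 1.0

1.0


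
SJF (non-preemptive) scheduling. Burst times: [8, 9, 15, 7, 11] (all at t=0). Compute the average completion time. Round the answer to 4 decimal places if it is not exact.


SJF order (ascending): [7, 8, 9, 11, 15]
Completion times:
  Job 1: burst=7, C=7
  Job 2: burst=8, C=15
  Job 3: burst=9, C=24
  Job 4: burst=11, C=35
  Job 5: burst=15, C=50
Average completion = 131/5 = 26.2

26.2


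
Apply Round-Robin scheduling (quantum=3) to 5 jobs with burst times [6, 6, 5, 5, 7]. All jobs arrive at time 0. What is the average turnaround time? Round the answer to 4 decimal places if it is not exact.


Time quantum = 3
Execution trace:
  J1 runs 3 units, time = 3
  J2 runs 3 units, time = 6
  J3 runs 3 units, time = 9
  J4 runs 3 units, time = 12
  J5 runs 3 units, time = 15
  J1 runs 3 units, time = 18
  J2 runs 3 units, time = 21
  J3 runs 2 units, time = 23
  J4 runs 2 units, time = 25
  J5 runs 3 units, time = 28
  J5 runs 1 units, time = 29
Finish times: [18, 21, 23, 25, 29]
Average turnaround = 116/5 = 23.2

23.2


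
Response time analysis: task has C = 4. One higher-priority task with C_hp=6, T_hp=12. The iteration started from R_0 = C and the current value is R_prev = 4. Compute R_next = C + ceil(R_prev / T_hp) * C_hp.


R_next = C + ceil(R_prev / T_hp) * C_hp
ceil(4 / 12) = ceil(0.3333) = 1
Interference = 1 * 6 = 6
R_next = 4 + 6 = 10

10


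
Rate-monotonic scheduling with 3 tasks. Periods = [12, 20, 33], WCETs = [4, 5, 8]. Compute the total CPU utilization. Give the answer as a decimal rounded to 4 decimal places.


Compute individual utilizations (exact fractions):
  Task 1: C/T = 4/12 = 1/3 (approx. 0.3333)
  Task 2: C/T = 5/20 = 1/4 (approx. 0.25)
  Task 3: C/T = 8/33 (approx. 0.2424)
Total utilization U = 1/3 + 1/4 + 8/33 = 109/132
Rounded to 4 decimal places: U = 0.8258
RM (Liu & Layland) bound for 3 tasks = 0.779763; compare with U = 109/132 (approx. 0.825758)
bound < U <= 1, so the RM sufficient condition is not met (inconclusive; an exact test such as response-time analysis is needed).

0.8258


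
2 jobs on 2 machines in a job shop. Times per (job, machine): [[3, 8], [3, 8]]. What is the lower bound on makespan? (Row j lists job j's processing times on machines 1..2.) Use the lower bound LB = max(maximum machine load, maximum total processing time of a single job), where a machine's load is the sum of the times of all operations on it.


Machine loads:
  Machine 1: 3 + 3 = 6
  Machine 2: 8 + 8 = 16
Max machine load = 16
Job totals:
  Job 1: 11
  Job 2: 11
Max job total = 11
Lower bound = max(16, 11) = 16

16


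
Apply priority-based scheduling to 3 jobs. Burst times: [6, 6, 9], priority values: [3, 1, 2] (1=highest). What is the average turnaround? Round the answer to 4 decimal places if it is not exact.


Sort by priority (ascending = highest first):
Order: [(1, 6), (2, 9), (3, 6)]
Completion times:
  Priority 1, burst=6, C=6
  Priority 2, burst=9, C=15
  Priority 3, burst=6, C=21
Average turnaround = 42/3 = 14.0

14.0


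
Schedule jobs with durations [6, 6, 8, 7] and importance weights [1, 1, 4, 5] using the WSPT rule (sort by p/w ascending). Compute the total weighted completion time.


Compute p/w ratios and sort ascending (WSPT): [(7, 5), (8, 4), (6, 1), (6, 1)]
Compute weighted completion times:
  Job (p=7,w=5): C=7, w*C=5*7=35
  Job (p=8,w=4): C=15, w*C=4*15=60
  Job (p=6,w=1): C=21, w*C=1*21=21
  Job (p=6,w=1): C=27, w*C=1*27=27
Total weighted completion time = 143

143


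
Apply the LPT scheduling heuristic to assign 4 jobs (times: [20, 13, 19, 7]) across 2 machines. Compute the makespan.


Sort jobs in decreasing order (LPT): [20, 19, 13, 7]
Assign each job to the least loaded machine:
  Machine 1: jobs [20, 7], load = 27
  Machine 2: jobs [19, 13], load = 32
Makespan = max load = 32

32


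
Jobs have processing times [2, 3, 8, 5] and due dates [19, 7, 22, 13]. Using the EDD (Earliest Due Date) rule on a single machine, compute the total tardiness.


Sort by due date (EDD order): [(3, 7), (5, 13), (2, 19), (8, 22)]
Compute completion times and tardiness:
  Job 1: p=3, d=7, C=3, tardiness=max(0,3-7)=0
  Job 2: p=5, d=13, C=8, tardiness=max(0,8-13)=0
  Job 3: p=2, d=19, C=10, tardiness=max(0,10-19)=0
  Job 4: p=8, d=22, C=18, tardiness=max(0,18-22)=0
Total tardiness = 0

0


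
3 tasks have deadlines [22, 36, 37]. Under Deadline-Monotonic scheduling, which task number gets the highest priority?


Sort tasks by relative deadline (ascending):
  Task 1: deadline = 22
  Task 2: deadline = 36
  Task 3: deadline = 37
Priority order (highest first): [1, 2, 3]
Highest priority task = 1

1


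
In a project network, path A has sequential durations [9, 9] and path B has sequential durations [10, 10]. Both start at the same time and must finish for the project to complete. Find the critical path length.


Path A total = 9 + 9 = 18
Path B total = 10 + 10 = 20
Critical path = longest path = max(18, 20) = 20

20


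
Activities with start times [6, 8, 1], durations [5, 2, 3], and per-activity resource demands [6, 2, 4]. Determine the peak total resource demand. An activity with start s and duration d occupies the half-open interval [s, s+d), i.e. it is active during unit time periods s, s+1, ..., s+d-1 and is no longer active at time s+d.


Each activity i is active on [start_i, start_i + duration_i).
Compute total resource usage per time slot:
  t=0: active resources = [], total = 0
  t=1: active resources = [4], total = 4
  t=2: active resources = [4], total = 4
  t=3: active resources = [4], total = 4
  t=4: active resources = [], total = 0
  t=5: active resources = [], total = 0
  t=6: active resources = [6], total = 6
  t=7: active resources = [6], total = 6
  t=8: active resources = [6, 2], total = 8
  t=9: active resources = [6, 2], total = 8
  t=10: active resources = [6], total = 6
Peak resource demand = 8

8


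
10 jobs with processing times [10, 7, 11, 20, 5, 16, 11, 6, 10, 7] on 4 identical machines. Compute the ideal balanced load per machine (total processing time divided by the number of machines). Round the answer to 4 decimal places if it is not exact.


Total processing time = 10 + 7 + 11 + 20 + 5 + 16 + 11 + 6 + 10 + 7 = 103
Number of machines = 4
Ideal balanced load = 103 / 4 = 25.75

25.75


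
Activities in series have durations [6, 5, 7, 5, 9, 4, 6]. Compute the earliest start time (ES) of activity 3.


Activity 3 starts after activities 1 through 2 complete.
Predecessor durations: [6, 5]
ES = 6 + 5 = 11

11


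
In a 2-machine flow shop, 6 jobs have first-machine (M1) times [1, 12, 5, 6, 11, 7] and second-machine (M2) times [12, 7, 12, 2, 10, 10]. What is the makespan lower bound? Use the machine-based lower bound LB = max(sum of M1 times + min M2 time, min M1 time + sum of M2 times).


LB1 = sum(M1 times) + min(M2 times) = 42 + 2 = 44
LB2 = min(M1 times) + sum(M2 times) = 1 + 53 = 54
Lower bound = max(LB1, LB2) = max(44, 54) = 54

54


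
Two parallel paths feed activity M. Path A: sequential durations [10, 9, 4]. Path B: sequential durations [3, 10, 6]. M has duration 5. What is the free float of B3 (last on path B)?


ES(B3) = sum of predecessors on chain B = 13
EF(B3) = ES + duration = 13 + 6 = 19
Successor of B3 is M. ES(M) = max(sum(A), sum(B)) = max(23, 19) = 23
Free float = ES(successor) - EF(current) = 23 - 19 = 4

4


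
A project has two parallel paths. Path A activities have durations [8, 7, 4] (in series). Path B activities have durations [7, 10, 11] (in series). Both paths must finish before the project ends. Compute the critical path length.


Path A total = 8 + 7 + 4 = 19
Path B total = 7 + 10 + 11 = 28
Critical path = longest path = max(19, 28) = 28

28


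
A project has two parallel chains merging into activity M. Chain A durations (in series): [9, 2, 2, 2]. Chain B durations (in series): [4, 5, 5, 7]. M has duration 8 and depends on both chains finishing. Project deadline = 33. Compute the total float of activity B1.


Forward pass: ES(B1) = sum of predecessors on chain B = 0
EF = ES + duration = 0 + 4 = 4
Backward pass: LF(M) = deadline = 33; LS(M) = 33 - 8 = 25
LF(B1) = LS(M) - sum(successors on chain B) = 25 - 17 = 8
LS = LF - duration = 8 - 4 = 4
Total float = LS - ES = 4 - 0 = 4

4


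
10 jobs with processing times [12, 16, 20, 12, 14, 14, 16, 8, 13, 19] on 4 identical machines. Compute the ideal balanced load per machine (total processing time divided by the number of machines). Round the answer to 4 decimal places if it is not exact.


Total processing time = 12 + 16 + 20 + 12 + 14 + 14 + 16 + 8 + 13 + 19 = 144
Number of machines = 4
Ideal balanced load = 144 / 4 = 36.0

36.0


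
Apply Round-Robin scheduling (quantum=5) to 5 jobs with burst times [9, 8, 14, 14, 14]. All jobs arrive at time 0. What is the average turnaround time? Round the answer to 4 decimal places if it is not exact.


Time quantum = 5
Execution trace:
  J1 runs 5 units, time = 5
  J2 runs 5 units, time = 10
  J3 runs 5 units, time = 15
  J4 runs 5 units, time = 20
  J5 runs 5 units, time = 25
  J1 runs 4 units, time = 29
  J2 runs 3 units, time = 32
  J3 runs 5 units, time = 37
  J4 runs 5 units, time = 42
  J5 runs 5 units, time = 47
  J3 runs 4 units, time = 51
  J4 runs 4 units, time = 55
  J5 runs 4 units, time = 59
Finish times: [29, 32, 51, 55, 59]
Average turnaround = 226/5 = 45.2

45.2


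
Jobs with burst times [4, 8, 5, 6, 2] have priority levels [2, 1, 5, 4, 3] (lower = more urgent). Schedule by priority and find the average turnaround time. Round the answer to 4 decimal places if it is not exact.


Sort by priority (ascending = highest first):
Order: [(1, 8), (2, 4), (3, 2), (4, 6), (5, 5)]
Completion times:
  Priority 1, burst=8, C=8
  Priority 2, burst=4, C=12
  Priority 3, burst=2, C=14
  Priority 4, burst=6, C=20
  Priority 5, burst=5, C=25
Average turnaround = 79/5 = 15.8

15.8


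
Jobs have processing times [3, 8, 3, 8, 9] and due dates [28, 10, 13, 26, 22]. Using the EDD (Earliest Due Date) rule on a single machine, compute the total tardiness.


Sort by due date (EDD order): [(8, 10), (3, 13), (9, 22), (8, 26), (3, 28)]
Compute completion times and tardiness:
  Job 1: p=8, d=10, C=8, tardiness=max(0,8-10)=0
  Job 2: p=3, d=13, C=11, tardiness=max(0,11-13)=0
  Job 3: p=9, d=22, C=20, tardiness=max(0,20-22)=0
  Job 4: p=8, d=26, C=28, tardiness=max(0,28-26)=2
  Job 5: p=3, d=28, C=31, tardiness=max(0,31-28)=3
Total tardiness = 5

5


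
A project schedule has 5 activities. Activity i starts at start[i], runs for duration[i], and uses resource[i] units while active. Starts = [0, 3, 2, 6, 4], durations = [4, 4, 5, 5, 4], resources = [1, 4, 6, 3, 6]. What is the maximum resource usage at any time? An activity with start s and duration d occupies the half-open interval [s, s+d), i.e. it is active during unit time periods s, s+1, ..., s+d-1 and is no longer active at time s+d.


Each activity i is active on [start_i, start_i + duration_i).
Compute total resource usage per time slot:
  t=0: active resources = [1], total = 1
  t=1: active resources = [1], total = 1
  t=2: active resources = [1, 6], total = 7
  t=3: active resources = [1, 4, 6], total = 11
  t=4: active resources = [4, 6, 6], total = 16
  t=5: active resources = [4, 6, 6], total = 16
  t=6: active resources = [4, 6, 3, 6], total = 19
  t=7: active resources = [3, 6], total = 9
  t=8: active resources = [3], total = 3
  t=9: active resources = [3], total = 3
  t=10: active resources = [3], total = 3
Peak resource demand = 19

19


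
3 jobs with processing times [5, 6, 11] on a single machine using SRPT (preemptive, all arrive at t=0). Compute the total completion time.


Since all jobs arrive at t=0, SRPT equals SPT ordering.
SPT order: [5, 6, 11]
Completion times:
  Job 1: p=5, C=5
  Job 2: p=6, C=11
  Job 3: p=11, C=22
Total completion time = 5 + 11 + 22 = 38

38


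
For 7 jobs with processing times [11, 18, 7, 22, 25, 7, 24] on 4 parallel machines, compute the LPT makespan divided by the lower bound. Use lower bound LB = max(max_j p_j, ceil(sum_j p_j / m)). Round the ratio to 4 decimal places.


LPT order: [25, 24, 22, 18, 11, 7, 7]
Machine loads after assignment: [25, 31, 29, 29]
LPT makespan = 31
Lower bound = max(max_job, ceil(total/4)) = max(25, 29) = 29
Ratio = 31 / 29 = 1.069

1.069


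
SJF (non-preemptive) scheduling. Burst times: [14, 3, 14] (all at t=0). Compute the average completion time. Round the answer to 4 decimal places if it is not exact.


SJF order (ascending): [3, 14, 14]
Completion times:
  Job 1: burst=3, C=3
  Job 2: burst=14, C=17
  Job 3: burst=14, C=31
Average completion = 51/3 = 17.0

17.0


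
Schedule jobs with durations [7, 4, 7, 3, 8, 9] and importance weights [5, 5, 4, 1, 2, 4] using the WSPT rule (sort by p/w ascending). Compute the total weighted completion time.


Compute p/w ratios and sort ascending (WSPT): [(4, 5), (7, 5), (7, 4), (9, 4), (3, 1), (8, 2)]
Compute weighted completion times:
  Job (p=4,w=5): C=4, w*C=5*4=20
  Job (p=7,w=5): C=11, w*C=5*11=55
  Job (p=7,w=4): C=18, w*C=4*18=72
  Job (p=9,w=4): C=27, w*C=4*27=108
  Job (p=3,w=1): C=30, w*C=1*30=30
  Job (p=8,w=2): C=38, w*C=2*38=76
Total weighted completion time = 361

361


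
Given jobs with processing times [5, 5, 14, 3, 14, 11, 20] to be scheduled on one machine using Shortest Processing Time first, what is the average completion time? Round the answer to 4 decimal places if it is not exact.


Sort jobs by processing time (SPT order): [3, 5, 5, 11, 14, 14, 20]
Compute completion times sequentially:
  Job 1: processing = 3, completes at 3
  Job 2: processing = 5, completes at 8
  Job 3: processing = 5, completes at 13
  Job 4: processing = 11, completes at 24
  Job 5: processing = 14, completes at 38
  Job 6: processing = 14, completes at 52
  Job 7: processing = 20, completes at 72
Sum of completion times = 210
Average completion time = 210/7 = 30.0

30.0


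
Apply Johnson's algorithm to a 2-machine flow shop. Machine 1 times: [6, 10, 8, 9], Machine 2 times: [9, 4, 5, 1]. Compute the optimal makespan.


Apply Johnson's rule:
  Group 1 (a <= b): [(1, 6, 9)]
  Group 2 (a > b): [(3, 8, 5), (2, 10, 4), (4, 9, 1)]
Optimal job order: [1, 3, 2, 4]
Schedule:
  Job 1: M1 done at 6, M2 done at 15
  Job 3: M1 done at 14, M2 done at 20
  Job 2: M1 done at 24, M2 done at 28
  Job 4: M1 done at 33, M2 done at 34
Makespan = 34

34


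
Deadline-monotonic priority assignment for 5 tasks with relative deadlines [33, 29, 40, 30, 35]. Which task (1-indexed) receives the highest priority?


Sort tasks by relative deadline (ascending):
  Task 2: deadline = 29
  Task 4: deadline = 30
  Task 1: deadline = 33
  Task 5: deadline = 35
  Task 3: deadline = 40
Priority order (highest first): [2, 4, 1, 5, 3]
Highest priority task = 2

2


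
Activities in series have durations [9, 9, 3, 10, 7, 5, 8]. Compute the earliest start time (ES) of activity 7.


Activity 7 starts after activities 1 through 6 complete.
Predecessor durations: [9, 9, 3, 10, 7, 5]
ES = 9 + 9 + 3 + 10 + 7 + 5 = 43

43


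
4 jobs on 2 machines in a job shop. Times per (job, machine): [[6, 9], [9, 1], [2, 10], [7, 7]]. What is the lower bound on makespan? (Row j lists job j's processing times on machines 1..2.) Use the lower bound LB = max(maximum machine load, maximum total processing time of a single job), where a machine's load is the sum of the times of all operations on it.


Machine loads:
  Machine 1: 6 + 9 + 2 + 7 = 24
  Machine 2: 9 + 1 + 10 + 7 = 27
Max machine load = 27
Job totals:
  Job 1: 15
  Job 2: 10
  Job 3: 12
  Job 4: 14
Max job total = 15
Lower bound = max(27, 15) = 27

27


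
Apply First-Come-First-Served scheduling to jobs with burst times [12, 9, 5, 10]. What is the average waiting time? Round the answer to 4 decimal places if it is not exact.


FCFS order (as given): [12, 9, 5, 10]
Waiting times:
  Job 1: wait = 0
  Job 2: wait = 12
  Job 3: wait = 21
  Job 4: wait = 26
Sum of waiting times = 59
Average waiting time = 59/4 = 14.75

14.75


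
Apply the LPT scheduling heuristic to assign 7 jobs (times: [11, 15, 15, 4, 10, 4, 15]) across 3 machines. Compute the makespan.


Sort jobs in decreasing order (LPT): [15, 15, 15, 11, 10, 4, 4]
Assign each job to the least loaded machine:
  Machine 1: jobs [15, 11], load = 26
  Machine 2: jobs [15, 10], load = 25
  Machine 3: jobs [15, 4, 4], load = 23
Makespan = max load = 26

26


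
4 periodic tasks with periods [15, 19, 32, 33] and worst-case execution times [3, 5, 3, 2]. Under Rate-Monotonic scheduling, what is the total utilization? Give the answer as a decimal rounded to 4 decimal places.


Compute individual utilizations (exact fractions):
  Task 1: C/T = 3/15 = 1/5 (approx. 0.2)
  Task 2: C/T = 5/19 (approx. 0.2632)
  Task 3: C/T = 3/32 (approx. 0.0938)
  Task 4: C/T = 2/33 (approx. 0.0606)
Total utilization U = 1/5 + 5/19 + 3/32 + 2/33 = 61949/100320
Rounded to 4 decimal places: U = 0.6175
RM (Liu & Layland) bound for 4 tasks = 0.756828; compare with U = 61949/100320 (approx. 0.617514)
U <= bound, so schedulable by RM sufficient condition.

0.6175


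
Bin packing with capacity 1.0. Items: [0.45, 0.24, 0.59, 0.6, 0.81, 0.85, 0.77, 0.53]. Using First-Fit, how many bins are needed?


Place items sequentially using First-Fit:
  Item 0.45 -> new Bin 1
  Item 0.24 -> Bin 1 (now 0.69)
  Item 0.59 -> new Bin 2
  Item 0.6 -> new Bin 3
  Item 0.81 -> new Bin 4
  Item 0.85 -> new Bin 5
  Item 0.77 -> new Bin 6
  Item 0.53 -> new Bin 7
Total bins used = 7

7


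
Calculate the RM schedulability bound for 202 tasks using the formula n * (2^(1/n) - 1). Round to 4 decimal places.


Compute 2^(1/202) = 1.0034373158
Subtract 1: 1.0034373158 - 1 = 0.0034373158
Multiply by n: 202 * 0.0034373158 = 0.6943377916
Round to 4 dp: 0.6943

0.6943


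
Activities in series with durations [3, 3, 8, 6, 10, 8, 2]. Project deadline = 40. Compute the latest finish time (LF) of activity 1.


LF(activity 1) = deadline - sum of successor durations
Successors: activities 2 through 7 with durations [3, 8, 6, 10, 8, 2]
Sum of successor durations = 37
LF = 40 - 37 = 3

3


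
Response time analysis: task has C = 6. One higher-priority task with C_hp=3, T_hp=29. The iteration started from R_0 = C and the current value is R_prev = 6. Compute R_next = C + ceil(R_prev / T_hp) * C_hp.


R_next = C + ceil(R_prev / T_hp) * C_hp
ceil(6 / 29) = ceil(0.2069) = 1
Interference = 1 * 3 = 3
R_next = 6 + 3 = 9

9


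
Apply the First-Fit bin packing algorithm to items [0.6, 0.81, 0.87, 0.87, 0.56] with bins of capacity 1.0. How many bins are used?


Place items sequentially using First-Fit:
  Item 0.6 -> new Bin 1
  Item 0.81 -> new Bin 2
  Item 0.87 -> new Bin 3
  Item 0.87 -> new Bin 4
  Item 0.56 -> new Bin 5
Total bins used = 5

5


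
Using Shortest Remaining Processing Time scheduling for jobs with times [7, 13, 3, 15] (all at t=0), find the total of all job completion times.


Since all jobs arrive at t=0, SRPT equals SPT ordering.
SPT order: [3, 7, 13, 15]
Completion times:
  Job 1: p=3, C=3
  Job 2: p=7, C=10
  Job 3: p=13, C=23
  Job 4: p=15, C=38
Total completion time = 3 + 10 + 23 + 38 = 74

74


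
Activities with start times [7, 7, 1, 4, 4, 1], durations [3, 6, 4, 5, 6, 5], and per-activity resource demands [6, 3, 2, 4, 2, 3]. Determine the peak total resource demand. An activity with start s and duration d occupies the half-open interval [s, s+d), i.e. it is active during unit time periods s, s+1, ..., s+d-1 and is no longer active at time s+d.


Each activity i is active on [start_i, start_i + duration_i).
Compute total resource usage per time slot:
  t=0: active resources = [], total = 0
  t=1: active resources = [2, 3], total = 5
  t=2: active resources = [2, 3], total = 5
  t=3: active resources = [2, 3], total = 5
  t=4: active resources = [2, 4, 2, 3], total = 11
  t=5: active resources = [4, 2, 3], total = 9
  t=6: active resources = [4, 2], total = 6
  t=7: active resources = [6, 3, 4, 2], total = 15
  t=8: active resources = [6, 3, 4, 2], total = 15
  t=9: active resources = [6, 3, 2], total = 11
  t=10: active resources = [3], total = 3
  t=11: active resources = [3], total = 3
  t=12: active resources = [3], total = 3
Peak resource demand = 15

15


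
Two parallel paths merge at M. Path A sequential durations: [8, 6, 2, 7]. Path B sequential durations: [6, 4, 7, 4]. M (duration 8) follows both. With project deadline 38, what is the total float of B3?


Forward pass: ES(B3) = sum of predecessors on chain B = 10
EF = ES + duration = 10 + 7 = 17
Backward pass: LF(M) = deadline = 38; LS(M) = 38 - 8 = 30
LF(B3) = LS(M) - sum(successors on chain B) = 30 - 4 = 26
LS = LF - duration = 26 - 7 = 19
Total float = LS - ES = 19 - 10 = 9

9


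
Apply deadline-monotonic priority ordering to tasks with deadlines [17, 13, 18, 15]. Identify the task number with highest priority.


Sort tasks by relative deadline (ascending):
  Task 2: deadline = 13
  Task 4: deadline = 15
  Task 1: deadline = 17
  Task 3: deadline = 18
Priority order (highest first): [2, 4, 1, 3]
Highest priority task = 2

2


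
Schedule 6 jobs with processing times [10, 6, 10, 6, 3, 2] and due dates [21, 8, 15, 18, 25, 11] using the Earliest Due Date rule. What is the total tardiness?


Sort by due date (EDD order): [(6, 8), (2, 11), (10, 15), (6, 18), (10, 21), (3, 25)]
Compute completion times and tardiness:
  Job 1: p=6, d=8, C=6, tardiness=max(0,6-8)=0
  Job 2: p=2, d=11, C=8, tardiness=max(0,8-11)=0
  Job 3: p=10, d=15, C=18, tardiness=max(0,18-15)=3
  Job 4: p=6, d=18, C=24, tardiness=max(0,24-18)=6
  Job 5: p=10, d=21, C=34, tardiness=max(0,34-21)=13
  Job 6: p=3, d=25, C=37, tardiness=max(0,37-25)=12
Total tardiness = 34

34


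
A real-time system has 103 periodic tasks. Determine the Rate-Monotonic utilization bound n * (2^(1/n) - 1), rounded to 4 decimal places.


Compute 2^(1/103) = 1.0067522788
Subtract 1: 1.0067522788 - 1 = 0.0067522788
Multiply by n: 103 * 0.0067522788 = 0.6954847164
Round to 4 dp: 0.6955

0.6955


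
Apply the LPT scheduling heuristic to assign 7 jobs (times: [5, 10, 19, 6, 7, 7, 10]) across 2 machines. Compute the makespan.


Sort jobs in decreasing order (LPT): [19, 10, 10, 7, 7, 6, 5]
Assign each job to the least loaded machine:
  Machine 1: jobs [19, 7, 6], load = 32
  Machine 2: jobs [10, 10, 7, 5], load = 32
Makespan = max load = 32

32


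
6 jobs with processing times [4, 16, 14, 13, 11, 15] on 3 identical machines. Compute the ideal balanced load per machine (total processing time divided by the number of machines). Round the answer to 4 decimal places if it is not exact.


Total processing time = 4 + 16 + 14 + 13 + 11 + 15 = 73
Number of machines = 3
Ideal balanced load = 73 / 3 = 24.3333

24.3333


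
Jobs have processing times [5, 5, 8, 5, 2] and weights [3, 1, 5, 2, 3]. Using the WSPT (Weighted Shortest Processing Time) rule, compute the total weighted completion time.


Compute p/w ratios and sort ascending (WSPT): [(2, 3), (8, 5), (5, 3), (5, 2), (5, 1)]
Compute weighted completion times:
  Job (p=2,w=3): C=2, w*C=3*2=6
  Job (p=8,w=5): C=10, w*C=5*10=50
  Job (p=5,w=3): C=15, w*C=3*15=45
  Job (p=5,w=2): C=20, w*C=2*20=40
  Job (p=5,w=1): C=25, w*C=1*25=25
Total weighted completion time = 166

166


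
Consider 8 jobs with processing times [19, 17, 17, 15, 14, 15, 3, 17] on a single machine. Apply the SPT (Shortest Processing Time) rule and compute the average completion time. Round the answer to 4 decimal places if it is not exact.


Sort jobs by processing time (SPT order): [3, 14, 15, 15, 17, 17, 17, 19]
Compute completion times sequentially:
  Job 1: processing = 3, completes at 3
  Job 2: processing = 14, completes at 17
  Job 3: processing = 15, completes at 32
  Job 4: processing = 15, completes at 47
  Job 5: processing = 17, completes at 64
  Job 6: processing = 17, completes at 81
  Job 7: processing = 17, completes at 98
  Job 8: processing = 19, completes at 117
Sum of completion times = 459
Average completion time = 459/8 = 57.375

57.375


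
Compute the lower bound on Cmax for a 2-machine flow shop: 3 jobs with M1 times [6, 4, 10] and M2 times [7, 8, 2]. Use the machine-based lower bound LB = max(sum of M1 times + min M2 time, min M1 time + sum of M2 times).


LB1 = sum(M1 times) + min(M2 times) = 20 + 2 = 22
LB2 = min(M1 times) + sum(M2 times) = 4 + 17 = 21
Lower bound = max(LB1, LB2) = max(22, 21) = 22

22


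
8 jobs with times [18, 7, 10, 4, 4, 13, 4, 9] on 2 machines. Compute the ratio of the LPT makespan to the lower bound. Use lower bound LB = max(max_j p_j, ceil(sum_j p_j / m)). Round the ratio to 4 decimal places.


LPT order: [18, 13, 10, 9, 7, 4, 4, 4]
Machine loads after assignment: [35, 34]
LPT makespan = 35
Lower bound = max(max_job, ceil(total/2)) = max(18, 35) = 35
Ratio = 35 / 35 = 1.0

1.0


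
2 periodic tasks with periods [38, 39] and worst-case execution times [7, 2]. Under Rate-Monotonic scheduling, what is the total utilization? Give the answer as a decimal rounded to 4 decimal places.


Compute individual utilizations (exact fractions):
  Task 1: C/T = 7/38 (approx. 0.1842)
  Task 2: C/T = 2/39 (approx. 0.0513)
Total utilization U = 7/38 + 2/39 = 349/1482
Rounded to 4 decimal places: U = 0.2355
RM (Liu & Layland) bound for 2 tasks = 0.828427; compare with U = 349/1482 (approx. 0.235493)
U <= bound, so schedulable by RM sufficient condition.

0.2355


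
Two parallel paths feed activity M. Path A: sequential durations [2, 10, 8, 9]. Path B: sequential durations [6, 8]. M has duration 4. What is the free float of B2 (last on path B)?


ES(B2) = sum of predecessors on chain B = 6
EF(B2) = ES + duration = 6 + 8 = 14
Successor of B2 is M. ES(M) = max(sum(A), sum(B)) = max(29, 14) = 29
Free float = ES(successor) - EF(current) = 29 - 14 = 15

15


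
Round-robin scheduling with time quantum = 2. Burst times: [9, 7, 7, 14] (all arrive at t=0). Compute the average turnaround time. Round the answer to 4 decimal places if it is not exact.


Time quantum = 2
Execution trace:
  J1 runs 2 units, time = 2
  J2 runs 2 units, time = 4
  J3 runs 2 units, time = 6
  J4 runs 2 units, time = 8
  J1 runs 2 units, time = 10
  J2 runs 2 units, time = 12
  J3 runs 2 units, time = 14
  J4 runs 2 units, time = 16
  J1 runs 2 units, time = 18
  J2 runs 2 units, time = 20
  J3 runs 2 units, time = 22
  J4 runs 2 units, time = 24
  J1 runs 2 units, time = 26
  J2 runs 1 units, time = 27
  J3 runs 1 units, time = 28
  J4 runs 2 units, time = 30
  J1 runs 1 units, time = 31
  J4 runs 2 units, time = 33
  J4 runs 2 units, time = 35
  J4 runs 2 units, time = 37
Finish times: [31, 27, 28, 37]
Average turnaround = 123/4 = 30.75

30.75


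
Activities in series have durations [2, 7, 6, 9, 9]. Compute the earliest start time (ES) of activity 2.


Activity 2 starts after activities 1 through 1 complete.
Predecessor durations: [2]
ES = 2 = 2

2


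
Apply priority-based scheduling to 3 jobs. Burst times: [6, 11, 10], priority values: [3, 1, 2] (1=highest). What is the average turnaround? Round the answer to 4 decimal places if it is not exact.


Sort by priority (ascending = highest first):
Order: [(1, 11), (2, 10), (3, 6)]
Completion times:
  Priority 1, burst=11, C=11
  Priority 2, burst=10, C=21
  Priority 3, burst=6, C=27
Average turnaround = 59/3 = 19.6667

19.6667


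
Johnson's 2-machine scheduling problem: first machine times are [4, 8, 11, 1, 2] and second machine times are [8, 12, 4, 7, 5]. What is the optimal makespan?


Apply Johnson's rule:
  Group 1 (a <= b): [(4, 1, 7), (5, 2, 5), (1, 4, 8), (2, 8, 12)]
  Group 2 (a > b): [(3, 11, 4)]
Optimal job order: [4, 5, 1, 2, 3]
Schedule:
  Job 4: M1 done at 1, M2 done at 8
  Job 5: M1 done at 3, M2 done at 13
  Job 1: M1 done at 7, M2 done at 21
  Job 2: M1 done at 15, M2 done at 33
  Job 3: M1 done at 26, M2 done at 37
Makespan = 37

37


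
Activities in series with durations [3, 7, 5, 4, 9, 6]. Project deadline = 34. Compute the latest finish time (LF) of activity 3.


LF(activity 3) = deadline - sum of successor durations
Successors: activities 4 through 6 with durations [4, 9, 6]
Sum of successor durations = 19
LF = 34 - 19 = 15

15


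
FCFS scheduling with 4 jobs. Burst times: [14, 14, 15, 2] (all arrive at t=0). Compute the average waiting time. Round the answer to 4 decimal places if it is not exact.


FCFS order (as given): [14, 14, 15, 2]
Waiting times:
  Job 1: wait = 0
  Job 2: wait = 14
  Job 3: wait = 28
  Job 4: wait = 43
Sum of waiting times = 85
Average waiting time = 85/4 = 21.25

21.25


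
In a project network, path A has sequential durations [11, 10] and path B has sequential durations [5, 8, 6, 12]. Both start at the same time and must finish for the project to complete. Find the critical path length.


Path A total = 11 + 10 = 21
Path B total = 5 + 8 + 6 + 12 = 31
Critical path = longest path = max(21, 31) = 31

31


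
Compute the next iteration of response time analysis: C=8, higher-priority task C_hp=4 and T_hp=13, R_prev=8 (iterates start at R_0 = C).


R_next = C + ceil(R_prev / T_hp) * C_hp
ceil(8 / 13) = ceil(0.6154) = 1
Interference = 1 * 4 = 4
R_next = 8 + 4 = 12

12
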